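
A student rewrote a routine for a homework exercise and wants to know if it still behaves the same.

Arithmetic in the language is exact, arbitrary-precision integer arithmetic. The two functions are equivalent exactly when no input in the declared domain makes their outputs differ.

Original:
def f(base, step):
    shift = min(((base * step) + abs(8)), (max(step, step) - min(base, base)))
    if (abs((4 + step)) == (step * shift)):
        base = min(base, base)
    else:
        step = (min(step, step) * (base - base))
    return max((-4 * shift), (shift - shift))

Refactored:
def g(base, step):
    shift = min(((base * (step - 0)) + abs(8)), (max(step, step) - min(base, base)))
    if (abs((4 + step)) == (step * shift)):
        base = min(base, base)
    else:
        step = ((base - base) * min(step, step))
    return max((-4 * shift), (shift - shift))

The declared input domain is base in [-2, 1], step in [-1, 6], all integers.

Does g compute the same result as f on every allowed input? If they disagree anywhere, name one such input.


The two are interchangeable: constant usage differs, and arithmetic usage differs, and every declared input agrees.
As a probe, take base=1, step=2: f runs shift becomes 1; next (abs((4 + step)) == (step * shift)) evaluates to false; next step becomes 0; next final value 0; g runs shift becomes 1; next (abs((4 + step)) == (step * shift)) evaluates to false; next step becomes 0; next final value 0; both end at 0.
Checked all 32 inputs in the declared domain: the outputs agree on every one.
verdict: equivalent


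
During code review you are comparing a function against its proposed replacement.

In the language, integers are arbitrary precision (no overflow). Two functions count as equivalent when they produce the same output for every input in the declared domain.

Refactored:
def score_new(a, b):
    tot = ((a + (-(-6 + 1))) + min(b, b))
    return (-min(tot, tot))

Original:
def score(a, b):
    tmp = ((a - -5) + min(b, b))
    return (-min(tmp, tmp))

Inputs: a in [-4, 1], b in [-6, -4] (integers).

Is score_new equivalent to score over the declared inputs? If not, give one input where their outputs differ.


Equivalent — the differences include local variable names differ, constant usage differs, arithmetic usage differs, yet no declared input distinguishes the two.
Spot check at a=1, b=-5 — score: tmp := 1 | result -1. score_new: tot := 1 | result -1. Both give -1.
Checked all 18 inputs in the declared domain: the outputs agree on every one.
verdict: equivalent


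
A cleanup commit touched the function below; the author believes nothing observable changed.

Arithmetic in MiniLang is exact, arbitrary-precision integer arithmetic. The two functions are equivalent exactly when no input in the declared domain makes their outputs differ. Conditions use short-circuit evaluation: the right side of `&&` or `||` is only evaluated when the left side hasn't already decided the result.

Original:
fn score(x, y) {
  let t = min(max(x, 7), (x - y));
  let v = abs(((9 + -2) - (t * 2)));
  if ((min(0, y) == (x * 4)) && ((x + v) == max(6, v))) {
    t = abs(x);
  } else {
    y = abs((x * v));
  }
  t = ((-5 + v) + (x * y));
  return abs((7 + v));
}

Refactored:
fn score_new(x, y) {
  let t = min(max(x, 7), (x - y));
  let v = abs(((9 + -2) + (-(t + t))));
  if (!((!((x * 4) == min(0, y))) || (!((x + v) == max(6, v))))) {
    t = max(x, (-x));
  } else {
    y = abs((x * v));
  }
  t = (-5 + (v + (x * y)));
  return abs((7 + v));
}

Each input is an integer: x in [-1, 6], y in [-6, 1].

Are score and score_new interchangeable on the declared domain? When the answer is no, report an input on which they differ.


Side by side, the visible changes include: boolean connective usage differs; also min/max/abs usage differs; also constant usage differs; also arithmetic usage differs.
As a probe, take x=1, y=-6: score runs t=7, then v=7, then ((min(0, y) == (x * 4)) && ((x + v) == max(6, v))) is false, then y=7, then t=9, then returns 14; score_new runs t=7, then v=7, then (!((!((x * 4) == min(0, y))) || (!((x + v) == max(6, v))))) is false, then y=7, then t=9, then returns 14; both end at 14.
Sweeping the whole domain (64 inputs) finds no disagreement.
verdict: equivalent


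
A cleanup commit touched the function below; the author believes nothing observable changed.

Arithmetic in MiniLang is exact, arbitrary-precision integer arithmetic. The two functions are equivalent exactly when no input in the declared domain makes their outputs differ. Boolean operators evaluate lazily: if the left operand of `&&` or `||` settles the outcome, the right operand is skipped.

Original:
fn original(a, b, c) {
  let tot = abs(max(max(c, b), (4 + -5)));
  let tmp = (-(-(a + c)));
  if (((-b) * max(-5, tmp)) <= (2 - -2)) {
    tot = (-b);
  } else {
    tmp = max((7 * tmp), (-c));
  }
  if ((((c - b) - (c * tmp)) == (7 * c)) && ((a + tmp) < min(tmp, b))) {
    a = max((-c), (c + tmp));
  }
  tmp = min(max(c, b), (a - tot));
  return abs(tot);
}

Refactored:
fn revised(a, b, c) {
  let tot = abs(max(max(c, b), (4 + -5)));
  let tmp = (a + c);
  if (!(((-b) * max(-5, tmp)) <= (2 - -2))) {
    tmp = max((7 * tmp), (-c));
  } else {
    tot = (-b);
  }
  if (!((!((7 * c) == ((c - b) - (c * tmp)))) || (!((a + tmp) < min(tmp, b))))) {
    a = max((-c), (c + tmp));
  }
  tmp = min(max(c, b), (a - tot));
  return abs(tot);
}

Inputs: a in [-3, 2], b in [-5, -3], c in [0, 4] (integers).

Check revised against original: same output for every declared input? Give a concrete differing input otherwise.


Although boolean connective usage differs, 90/90 inputs agree.
verdict: equivalent


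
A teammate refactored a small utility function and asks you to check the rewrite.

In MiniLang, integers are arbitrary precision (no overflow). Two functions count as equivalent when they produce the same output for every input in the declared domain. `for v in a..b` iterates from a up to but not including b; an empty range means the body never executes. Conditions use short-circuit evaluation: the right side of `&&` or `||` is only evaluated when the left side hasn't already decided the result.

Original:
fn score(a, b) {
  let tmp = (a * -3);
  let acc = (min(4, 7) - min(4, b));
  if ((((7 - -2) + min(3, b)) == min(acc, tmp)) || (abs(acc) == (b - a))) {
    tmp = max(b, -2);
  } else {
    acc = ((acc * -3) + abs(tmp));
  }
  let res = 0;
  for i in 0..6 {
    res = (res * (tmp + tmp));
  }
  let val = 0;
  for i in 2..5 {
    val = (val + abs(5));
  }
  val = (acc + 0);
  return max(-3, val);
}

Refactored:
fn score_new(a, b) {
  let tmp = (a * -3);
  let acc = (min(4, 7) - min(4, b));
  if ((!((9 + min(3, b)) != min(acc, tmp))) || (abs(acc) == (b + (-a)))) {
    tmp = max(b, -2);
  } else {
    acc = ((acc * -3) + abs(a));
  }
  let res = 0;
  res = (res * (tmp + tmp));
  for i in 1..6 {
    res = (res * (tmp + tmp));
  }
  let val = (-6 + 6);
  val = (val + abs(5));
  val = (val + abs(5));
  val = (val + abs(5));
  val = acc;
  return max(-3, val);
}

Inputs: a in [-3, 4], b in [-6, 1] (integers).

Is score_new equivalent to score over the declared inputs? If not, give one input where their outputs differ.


Consider the input a=-3, b=1.
score: tmp becomes 9; next acc becomes 3; next ((((7 - -2) + min(3, b)) == min(acc, tmp)) || (abs(acc) == (b - a))) evaluates to false; next acc becomes 0; next res becomes 0; next at i=0:; next res becomes 0; next at i=1:; next res becomes 0; next at i=2:; next res becomes 0; next at i=3:; next res becomes 0; next at i=4:; next res becomes 0; next at i=5:; next res becomes 0; next val becomes 0; next at i=2:; next val becomes 5; next at i=3:; next val becomes 10; next at i=4:; next val becomes 15; next val becomes 0; next final value 0
score_new: tmp becomes 9; next acc becomes 3; next ((!((9 + min(3, b)) != min(acc, tmp))) || (abs(acc) == (b + (-a)))) evaluates to false; next acc becomes -6; next res becomes 0; next res becomes 0; next at i=1:; next res becomes 0; next at i=2:; next res becomes 0; next at i=3:; next res becomes 0; next at i=4:; next res becomes 0; next at i=5:; next res becomes 0; next val becomes 0; next val becomes 5; next val becomes 10; next val becomes 15; next val becomes -6; next final value -3
0 != -3, so the rewrite changes behavior.
verdict: not equivalent; witness: a=-3, b=1


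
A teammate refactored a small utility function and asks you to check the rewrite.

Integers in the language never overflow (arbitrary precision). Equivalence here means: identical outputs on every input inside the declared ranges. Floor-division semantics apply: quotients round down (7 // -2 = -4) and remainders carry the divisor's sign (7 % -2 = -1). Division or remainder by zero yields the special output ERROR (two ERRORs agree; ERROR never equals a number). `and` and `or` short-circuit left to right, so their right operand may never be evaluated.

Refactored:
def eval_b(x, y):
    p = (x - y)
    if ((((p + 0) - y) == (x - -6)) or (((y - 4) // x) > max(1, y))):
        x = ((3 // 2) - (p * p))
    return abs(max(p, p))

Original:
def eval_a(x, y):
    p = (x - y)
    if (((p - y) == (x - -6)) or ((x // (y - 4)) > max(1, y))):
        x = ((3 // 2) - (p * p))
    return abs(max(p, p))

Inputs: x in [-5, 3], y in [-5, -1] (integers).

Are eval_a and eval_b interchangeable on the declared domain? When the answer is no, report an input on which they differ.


The rewrite breaks on x=0, y=-5, where the results are 5 and ERROR.
eval_a: p = 5; (((p - y) == (x - -6)) or ((x // (y - 4)) > max(1, y))) -> false; return 5
eval_b: p = 5; division by zero -> ERROR
verdict: not equivalent; witness: x=0, y=-5


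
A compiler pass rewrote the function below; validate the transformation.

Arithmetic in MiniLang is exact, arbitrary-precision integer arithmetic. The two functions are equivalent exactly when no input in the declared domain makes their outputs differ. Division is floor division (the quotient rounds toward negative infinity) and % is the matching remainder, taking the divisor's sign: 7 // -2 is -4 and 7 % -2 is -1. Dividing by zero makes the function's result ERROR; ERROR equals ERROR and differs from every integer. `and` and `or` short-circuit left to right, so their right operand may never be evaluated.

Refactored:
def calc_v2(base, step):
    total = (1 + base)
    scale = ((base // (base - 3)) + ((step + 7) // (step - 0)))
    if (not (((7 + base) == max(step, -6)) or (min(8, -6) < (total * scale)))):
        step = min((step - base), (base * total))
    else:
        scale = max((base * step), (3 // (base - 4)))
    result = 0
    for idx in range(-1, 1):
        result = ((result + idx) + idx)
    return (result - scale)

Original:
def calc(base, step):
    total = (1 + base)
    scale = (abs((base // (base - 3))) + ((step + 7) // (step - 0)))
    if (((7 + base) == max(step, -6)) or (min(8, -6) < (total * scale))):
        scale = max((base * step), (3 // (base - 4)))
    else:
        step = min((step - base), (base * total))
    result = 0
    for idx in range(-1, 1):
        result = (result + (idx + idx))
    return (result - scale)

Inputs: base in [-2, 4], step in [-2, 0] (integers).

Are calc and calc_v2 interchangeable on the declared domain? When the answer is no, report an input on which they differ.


The rewrite breaks on base=1, step=-2, where the results are -1 and 2.
calc: total becomes 2; next scale becomes -2; next (((7 + base) == max(step, -6)) or (min(8, -6) < (total * scale))) evaluates to true; next scale becomes -1; next result becomes 0; next at idx=-1:; next result becomes -2; next at idx=0:; next result becomes -2; next final value -1
calc_v2: total becomes 2; next scale becomes -4; next (not (((7 + base) == max(step, -6)) or (min(8, -6) < (total * scale)))) evaluates to true; next step becomes -3; next result becomes 0; next at idx=-1:; next result becomes -2; next at idx=0:; next result becomes -2; next final value 2
verdict: not equivalent; witness: base=1, step=-2


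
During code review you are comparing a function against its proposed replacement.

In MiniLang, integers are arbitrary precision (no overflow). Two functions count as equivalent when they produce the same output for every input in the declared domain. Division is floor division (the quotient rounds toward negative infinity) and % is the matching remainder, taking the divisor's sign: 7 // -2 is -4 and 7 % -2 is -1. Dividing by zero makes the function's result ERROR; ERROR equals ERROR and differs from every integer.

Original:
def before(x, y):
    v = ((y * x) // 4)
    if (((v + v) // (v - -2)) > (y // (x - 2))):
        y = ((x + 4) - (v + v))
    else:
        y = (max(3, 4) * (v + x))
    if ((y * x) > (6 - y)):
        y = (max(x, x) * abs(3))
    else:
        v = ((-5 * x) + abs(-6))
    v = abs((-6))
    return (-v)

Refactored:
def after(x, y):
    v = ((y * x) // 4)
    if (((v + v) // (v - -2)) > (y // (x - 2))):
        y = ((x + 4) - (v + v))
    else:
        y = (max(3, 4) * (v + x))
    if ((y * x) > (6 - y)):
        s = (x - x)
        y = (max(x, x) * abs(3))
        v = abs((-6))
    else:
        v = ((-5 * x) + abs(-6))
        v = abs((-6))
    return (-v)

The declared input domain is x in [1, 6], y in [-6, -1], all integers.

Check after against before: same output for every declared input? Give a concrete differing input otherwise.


The two are interchangeable: arithmetic usage differs; and statement counts differ; and constant usage differs; and min/max/abs usage differs; and local variable names differ, and every declared input agrees.
Spot check at x=6, y=-3 — before: v = -5; (((v + v) // (v - -2)) > (y // (x - 2))) -> true; y = 20; ((y * x) > (6 - y)) -> true; y = 18; v = 6; return -6. after: v = -5; (((v + v) // (v - -2)) > (y // (x - 2))) -> true; y = 20; ((y * x) > (6 - y)) -> true; s = 0; y = 18; v = 6; return -6. Both give -6.
An exhaustive pass over the 36 declared inputs shows identical outputs.
verdict: equivalent


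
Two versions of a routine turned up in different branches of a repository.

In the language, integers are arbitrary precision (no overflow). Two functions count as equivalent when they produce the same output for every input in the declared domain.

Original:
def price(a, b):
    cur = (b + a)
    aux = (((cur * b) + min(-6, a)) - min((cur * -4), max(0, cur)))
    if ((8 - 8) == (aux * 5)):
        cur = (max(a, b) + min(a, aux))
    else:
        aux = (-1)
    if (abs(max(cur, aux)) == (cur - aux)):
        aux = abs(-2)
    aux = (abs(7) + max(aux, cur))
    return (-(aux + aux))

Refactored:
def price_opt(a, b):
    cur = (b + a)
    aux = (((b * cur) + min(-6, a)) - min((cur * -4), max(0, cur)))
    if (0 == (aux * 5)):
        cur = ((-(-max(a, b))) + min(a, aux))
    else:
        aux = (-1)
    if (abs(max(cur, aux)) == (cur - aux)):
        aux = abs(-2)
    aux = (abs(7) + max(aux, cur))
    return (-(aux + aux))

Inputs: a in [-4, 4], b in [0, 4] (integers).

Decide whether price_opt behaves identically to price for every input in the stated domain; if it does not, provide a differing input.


This is a faithful refactor — constant usage differs; arithmetic usage differs, but the computed results match everywhere.
As a probe, take a=-4, b=1: price runs cur becomes -3; next aux becomes -9; next ((8 - 8) == (aux * 5)) evaluates to false; next aux becomes -1; next (abs(max(cur, aux)) == (cur - aux)) evaluates to false; next aux becomes 6; next final value -12; price_opt runs cur becomes -3; next aux becomes -9; next (0 == (aux * 5)) evaluates to false; next aux becomes -1; next (abs(max(cur, aux)) == (cur - aux)) evaluates to false; next aux becomes 6; next final value -12; both end at -12.
Across all 45 domain points the two functions coincide.
verdict: equivalent


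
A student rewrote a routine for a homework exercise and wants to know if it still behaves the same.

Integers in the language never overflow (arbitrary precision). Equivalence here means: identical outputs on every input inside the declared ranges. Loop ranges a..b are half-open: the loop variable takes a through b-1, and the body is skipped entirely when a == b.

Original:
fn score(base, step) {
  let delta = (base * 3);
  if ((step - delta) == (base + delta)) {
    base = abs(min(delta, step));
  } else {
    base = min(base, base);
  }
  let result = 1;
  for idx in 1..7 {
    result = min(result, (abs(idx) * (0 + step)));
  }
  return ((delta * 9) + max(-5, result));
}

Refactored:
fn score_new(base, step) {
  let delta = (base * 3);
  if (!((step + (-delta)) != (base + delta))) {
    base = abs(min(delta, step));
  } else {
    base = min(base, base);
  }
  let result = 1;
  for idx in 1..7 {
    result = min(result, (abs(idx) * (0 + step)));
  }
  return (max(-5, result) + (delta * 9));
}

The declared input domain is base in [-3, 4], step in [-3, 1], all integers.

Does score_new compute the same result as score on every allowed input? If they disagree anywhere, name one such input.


The two are interchangeable: comparison usage differs, and arithmetic usage differs, and boolean connective usage differs, and every declared input agrees.
Tracing base=-2, step=-2: score: delta=-6, then ((step - delta) == (base + delta)) is false, then base=-2, then result=1, then (idx=1), then result=-2, then (idx=2), then result=-4, then (idx=3), then result=-6, then (idx=4), then result=-8, then (idx=5), then result=-10, then (idx=6), then result=-12, then returns -59 | score_new: delta=-6, then (!((step + (-delta)) != (base + delta))) is false, then base=-2, then result=1, then (idx=1), then result=-2, then (idx=2), then result=-4, then (idx=3), then result=-6, then (idx=4), then result=-8, then (idx=5), then result=-10, then (idx=6), then result=-12, then returns -59 — matching result -59.
Every one of the 40 inputs gives matching results.
verdict: equivalent


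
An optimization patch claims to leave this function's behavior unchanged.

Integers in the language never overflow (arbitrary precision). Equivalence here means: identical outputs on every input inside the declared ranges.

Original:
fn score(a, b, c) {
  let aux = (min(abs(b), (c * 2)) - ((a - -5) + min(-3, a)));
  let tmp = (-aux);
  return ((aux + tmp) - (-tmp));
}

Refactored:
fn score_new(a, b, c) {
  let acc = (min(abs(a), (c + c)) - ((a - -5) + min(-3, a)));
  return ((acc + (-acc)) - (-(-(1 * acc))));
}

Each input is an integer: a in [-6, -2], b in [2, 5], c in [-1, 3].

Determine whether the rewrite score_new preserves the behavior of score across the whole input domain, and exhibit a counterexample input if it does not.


Run the pair on a=-6, b=2, c=2.
score: aux = 9; tmp = -9; return -9
score_new: acc = 11; return -11
-9 != -11, so the rewrite changes behavior.
verdict: not equivalent; witness: a=-6, b=2, c=2


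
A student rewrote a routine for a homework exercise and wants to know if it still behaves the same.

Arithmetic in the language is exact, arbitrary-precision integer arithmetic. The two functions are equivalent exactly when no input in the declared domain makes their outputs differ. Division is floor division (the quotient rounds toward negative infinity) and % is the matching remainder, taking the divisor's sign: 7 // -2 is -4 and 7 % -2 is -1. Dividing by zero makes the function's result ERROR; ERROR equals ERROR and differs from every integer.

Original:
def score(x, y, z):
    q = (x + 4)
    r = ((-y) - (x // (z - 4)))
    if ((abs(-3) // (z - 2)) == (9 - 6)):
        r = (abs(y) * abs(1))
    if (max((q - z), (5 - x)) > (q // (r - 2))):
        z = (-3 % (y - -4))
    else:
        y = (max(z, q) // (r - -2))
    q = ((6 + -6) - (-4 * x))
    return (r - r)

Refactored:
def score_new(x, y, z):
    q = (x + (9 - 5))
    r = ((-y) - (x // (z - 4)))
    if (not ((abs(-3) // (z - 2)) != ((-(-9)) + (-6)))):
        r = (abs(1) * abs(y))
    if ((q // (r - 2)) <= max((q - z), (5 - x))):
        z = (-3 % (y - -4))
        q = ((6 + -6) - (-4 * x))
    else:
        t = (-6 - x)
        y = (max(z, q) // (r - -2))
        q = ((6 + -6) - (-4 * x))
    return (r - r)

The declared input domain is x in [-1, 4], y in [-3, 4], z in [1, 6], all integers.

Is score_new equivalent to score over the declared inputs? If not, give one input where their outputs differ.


Equivalent. The suspicious-looking change has no observable effect anywhere in the declared ranges.
Checked all 288 inputs in the declared domain: the outputs agree on every one.
Tracing x=0, y=-2, z=5: score: q=4, then r=2, then ((abs(-3) // (z - 2)) == (9 - 6)) is false, then a zero divisor aborts: ERROR | score_new: q=4, then r=2, then (not ((abs(-3) // (z - 2)) != ((-(-9)) + (-6)))) is false, then a zero divisor aborts: ERROR — matching result ERROR.
verdict: equivalent


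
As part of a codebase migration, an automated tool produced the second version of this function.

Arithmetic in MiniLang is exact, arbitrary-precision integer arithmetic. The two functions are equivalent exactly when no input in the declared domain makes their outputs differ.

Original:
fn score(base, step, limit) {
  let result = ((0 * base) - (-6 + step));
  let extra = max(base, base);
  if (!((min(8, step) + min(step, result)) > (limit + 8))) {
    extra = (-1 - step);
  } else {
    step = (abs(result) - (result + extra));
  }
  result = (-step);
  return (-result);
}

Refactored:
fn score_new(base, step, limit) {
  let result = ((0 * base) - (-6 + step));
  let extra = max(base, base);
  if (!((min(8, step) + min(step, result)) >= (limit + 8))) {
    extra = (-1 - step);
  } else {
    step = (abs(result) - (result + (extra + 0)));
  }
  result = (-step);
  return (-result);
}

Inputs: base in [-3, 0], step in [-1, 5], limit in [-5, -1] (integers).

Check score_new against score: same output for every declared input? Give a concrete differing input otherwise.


There is a counterexample at base=-3, step=2, limit=-4: 2 on one side, 3 on the other.
score: result=4, then extra=-3, then (!((min(8, step) + min(step, result)) > (limit + 8))) is true, then extra=-3, then result=-2, then returns 2
score_new: result=4, then extra=-3, then (!((min(8, step) + min(step, result)) >= (limit + 8))) is false, then step=3, then result=-3, then returns 3
verdict: not equivalent; witness: base=-3, step=2, limit=-4


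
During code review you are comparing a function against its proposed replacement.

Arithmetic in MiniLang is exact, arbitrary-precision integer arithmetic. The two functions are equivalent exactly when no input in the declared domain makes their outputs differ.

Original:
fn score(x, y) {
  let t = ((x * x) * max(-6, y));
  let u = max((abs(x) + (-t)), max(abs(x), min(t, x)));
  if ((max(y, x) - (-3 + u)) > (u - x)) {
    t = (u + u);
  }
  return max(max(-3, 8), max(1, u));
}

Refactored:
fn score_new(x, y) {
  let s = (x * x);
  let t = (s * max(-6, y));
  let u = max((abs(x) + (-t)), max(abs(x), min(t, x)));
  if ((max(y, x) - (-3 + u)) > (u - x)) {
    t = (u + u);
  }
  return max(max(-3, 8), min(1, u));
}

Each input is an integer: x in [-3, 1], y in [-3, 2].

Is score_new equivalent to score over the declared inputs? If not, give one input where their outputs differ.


At x=-3, y=-3: score gives 30, score_new gives 8.
verdict: not equivalent; witness: x=-3, y=-3


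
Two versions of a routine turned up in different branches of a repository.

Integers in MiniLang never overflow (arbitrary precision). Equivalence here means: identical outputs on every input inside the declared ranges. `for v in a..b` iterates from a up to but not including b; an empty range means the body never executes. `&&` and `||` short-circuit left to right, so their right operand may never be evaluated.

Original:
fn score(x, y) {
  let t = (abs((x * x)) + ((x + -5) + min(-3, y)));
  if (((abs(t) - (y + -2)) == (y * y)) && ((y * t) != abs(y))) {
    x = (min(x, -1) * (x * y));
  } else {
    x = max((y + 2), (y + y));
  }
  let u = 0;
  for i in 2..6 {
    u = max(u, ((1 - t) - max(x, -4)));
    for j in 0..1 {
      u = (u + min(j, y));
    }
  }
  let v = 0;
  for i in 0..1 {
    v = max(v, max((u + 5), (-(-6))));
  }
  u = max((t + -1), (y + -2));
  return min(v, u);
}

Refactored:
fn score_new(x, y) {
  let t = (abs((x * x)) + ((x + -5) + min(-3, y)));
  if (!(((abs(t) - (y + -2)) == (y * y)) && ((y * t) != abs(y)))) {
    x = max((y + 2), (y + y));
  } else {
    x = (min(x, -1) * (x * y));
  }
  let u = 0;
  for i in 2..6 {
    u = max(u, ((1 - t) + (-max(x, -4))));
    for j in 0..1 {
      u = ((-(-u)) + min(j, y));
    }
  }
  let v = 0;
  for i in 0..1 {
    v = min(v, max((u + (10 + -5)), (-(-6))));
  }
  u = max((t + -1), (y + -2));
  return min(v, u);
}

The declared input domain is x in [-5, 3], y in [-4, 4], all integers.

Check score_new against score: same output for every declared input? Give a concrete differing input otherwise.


There is a counterexample at x=-5, y=-4: 6 on one side, 0 on the other.
score: t = 11; (((abs(t) - (y + -2)) == (y * y)) && ((y * t) != abs(y))) -> false; x = -2; u = 0; [i=2]; u = 0; [j=0]; u = -4; [i=3]; u = -4; [j=0]; u = -8; [i=4]; u = -8; [j=0]; u = -12; [i=5]; u = -8; [j=0]; u = -12; v = 0; [i=0]; v = 6; u = 10; return 6
score_new: t = 11; (!(((abs(t) - (y + -2)) == (y * y)) && ((y * t) != abs(y)))) -> true; x = -2; u = 0; [i=2]; u = 0; [j=0]; u = -4; [i=3]; u = -4; [j=0]; u = -8; [i=4]; u = -8; [j=0]; u = -12; [i=5]; u = -8; [j=0]; u = -12; v = 0; [i=0]; v = 0; u = 10; return 0
verdict: not equivalent; witness: x=-5, y=-4


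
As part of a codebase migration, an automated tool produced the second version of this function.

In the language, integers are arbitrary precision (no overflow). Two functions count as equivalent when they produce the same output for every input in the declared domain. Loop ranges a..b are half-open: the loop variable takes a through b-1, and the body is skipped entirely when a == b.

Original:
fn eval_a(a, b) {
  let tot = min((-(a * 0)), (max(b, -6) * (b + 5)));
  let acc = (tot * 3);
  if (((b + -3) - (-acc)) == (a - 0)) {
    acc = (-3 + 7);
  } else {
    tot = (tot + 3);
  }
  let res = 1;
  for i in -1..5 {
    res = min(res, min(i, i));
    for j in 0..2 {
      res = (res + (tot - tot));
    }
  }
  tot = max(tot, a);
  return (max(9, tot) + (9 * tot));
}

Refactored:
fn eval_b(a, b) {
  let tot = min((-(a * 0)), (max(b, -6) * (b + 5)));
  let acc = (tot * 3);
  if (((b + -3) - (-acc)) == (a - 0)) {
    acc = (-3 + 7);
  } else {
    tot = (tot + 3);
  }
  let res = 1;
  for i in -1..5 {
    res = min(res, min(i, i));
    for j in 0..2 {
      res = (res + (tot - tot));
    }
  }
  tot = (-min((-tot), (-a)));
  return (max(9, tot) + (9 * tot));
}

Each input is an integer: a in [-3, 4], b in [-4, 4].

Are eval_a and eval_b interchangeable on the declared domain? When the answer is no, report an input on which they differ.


Reading the diff, among the changes: min/max/abs usage differs.
One worked example (a=2, b=-4) — eval_a: tot := -4 | acc := -12 | (((b + -3) - (-acc)) == (a - 0)): false | tot := -1 | res := 1 | iter i=-1: | res := -1 | iter j=0: | res := -1 | iter j=1: | res := -1 | iter i=0: | res := -1 | iter j=0: | res := -1 | iter j=1: | res := -1 | iter i=1: | res := -1 | iter j=0: | res := -1 | iter j=1: | res := -1 | iter i=2: | res := -1 | iter j=0: | res := -1 | iter j=1: | res := -1 | iter i=3: | res := -1 | iter j=0: | res := -1 | iter j=1: | res := -1 | iter i=4: | res := -1 | iter j=0: | res := -1 | iter j=1: | res := -1 | tot := 2 | result 27; eval_b: tot := -4 | acc := -12 | (((b + -3) - (-acc)) == (a - 0)): false | tot := -1 | res := 1 | iter i=-1: | res := -1 | iter j=0: | res := -1 | iter j=1: | res := -1 | iter i=0: | res := -1 | iter j=0: | res := -1 | iter j=1: | res := -1 | iter i=1: | res := -1 | iter j=0: | res := -1 | iter j=1: | res := -1 | iter i=2: | res := -1 | iter j=0: | res := -1 | iter j=1: | res := -1 | iter i=3: | res := -1 | iter j=0: | res := -1 | iter j=1: | res := -1 | iter i=4: | res := -1 | iter j=0: | res := -1 | iter j=1: | res := -1 | tot := 2 | result 27; agreement on 27.
Sweeping the whole domain (72 inputs) finds no disagreement.
verdict: equivalent


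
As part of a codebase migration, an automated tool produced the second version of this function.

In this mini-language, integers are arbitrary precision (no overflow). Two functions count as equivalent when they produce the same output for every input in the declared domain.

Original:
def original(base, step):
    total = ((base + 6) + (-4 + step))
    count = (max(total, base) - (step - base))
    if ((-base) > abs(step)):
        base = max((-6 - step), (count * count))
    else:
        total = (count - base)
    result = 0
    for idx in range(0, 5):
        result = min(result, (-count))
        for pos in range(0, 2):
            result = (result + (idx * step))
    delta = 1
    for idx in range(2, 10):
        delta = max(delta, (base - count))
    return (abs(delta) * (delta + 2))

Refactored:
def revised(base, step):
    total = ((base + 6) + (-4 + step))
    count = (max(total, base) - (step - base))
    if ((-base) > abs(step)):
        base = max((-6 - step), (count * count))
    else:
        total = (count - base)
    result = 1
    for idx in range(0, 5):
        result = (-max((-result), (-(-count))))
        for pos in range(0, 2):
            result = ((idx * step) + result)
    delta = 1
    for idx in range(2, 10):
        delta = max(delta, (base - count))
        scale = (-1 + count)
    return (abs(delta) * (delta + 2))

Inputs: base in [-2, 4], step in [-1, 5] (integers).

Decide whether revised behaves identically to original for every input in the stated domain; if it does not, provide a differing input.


Although `0` became `1`, no input in the stated domain can expose it.
As a probe, take base=-2, step=0: original runs total = 0; count = -2; ((-base) > abs(step)) -> true; base = 4; result = 0; [idx=0]; result = 0; [pos=0]; result = 0; [pos=1]; result = 0; [idx=1]; result = 0; [pos=0]; result = 0; [pos=1]; result = 0; [idx=2]; result = 0; [pos=0]; result = 0; [pos=1]; result = 0; [idx=3]; result = 0; [pos=0]; result = 0; [pos=1]; result = 0; [idx=4]; result = 0; [pos=0]; result = 0; [pos=1]; result = 0; delta = 1; [idx=2]; delta = 6; [idx=3]; delta = 6; [idx=4]; delta = 6; [idx=5]; delta = 6; [idx=6]; delta = 6; [idx=7]; delta = 6; [idx=8]; delta = 6; [idx=9]; delta = 6; return 48; revised runs total = 0; count = -2; ((-base) > abs(step)) -> true; base = 4; result = 1; [idx=0]; result = 1; [pos=0]; result = 1; [pos=1]; result = 1; [idx=1]; result = 1; [pos=0]; result = 1; [pos=1]; result = 1; [idx=2]; result = 1; [pos=0]; result = 1; [pos=1]; result = 1; [idx=3]; result = 1; [pos=0]; result = 1; [pos=1]; result = 1; [idx=4]; result = 1; [pos=0]; result = 1; [pos=1]; result = 1; delta = 1; [idx=2]; delta = 6; scale = -3; [idx=3]; delta = 6; scale = -3; [idx=4]; delta = 6; scale = -3; [idx=5]; delta = 6; scale = -3; [idx=6]; delta = 6; scale = -3; [idx=7]; delta = 6; scale = -3; [idx=8]; delta = 6; scale = -3; [idx=9]; delta = 6; scale = -3; return 48; both end at 48.
Sweeping the whole domain (49 inputs) finds no disagreement.
verdict: equivalent


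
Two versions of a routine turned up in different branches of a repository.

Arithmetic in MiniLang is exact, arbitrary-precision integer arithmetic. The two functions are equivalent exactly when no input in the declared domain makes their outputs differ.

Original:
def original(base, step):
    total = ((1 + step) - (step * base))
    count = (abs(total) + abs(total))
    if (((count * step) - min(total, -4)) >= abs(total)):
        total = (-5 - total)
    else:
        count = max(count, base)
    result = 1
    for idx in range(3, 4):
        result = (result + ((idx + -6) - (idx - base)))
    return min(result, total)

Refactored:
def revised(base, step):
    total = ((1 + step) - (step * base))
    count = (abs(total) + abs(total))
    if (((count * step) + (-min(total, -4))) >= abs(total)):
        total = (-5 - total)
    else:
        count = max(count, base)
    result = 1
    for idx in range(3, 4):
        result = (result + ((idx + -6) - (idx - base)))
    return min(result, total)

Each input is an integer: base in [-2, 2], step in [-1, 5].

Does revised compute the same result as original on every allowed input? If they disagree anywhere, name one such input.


The two are interchangeable: arithmetic usage differs, and every declared input agrees.
Spot check at base=0, step=0 — original: total := 1 | count := 2 | (((count * step) - min(total, -4)) >= abs(total)): true | total := -6 | result := 1 | iter idx=3: | result := -5 | result -6. revised: total := 1 | count := 2 | (((count * step) + (-min(total, -4))) >= abs(total)): true | total := -6 | result := 1 | iter idx=3: | result := -5 | result -6. Both give -6.
Sweeping the whole domain (35 inputs) finds no disagreement.
verdict: equivalent


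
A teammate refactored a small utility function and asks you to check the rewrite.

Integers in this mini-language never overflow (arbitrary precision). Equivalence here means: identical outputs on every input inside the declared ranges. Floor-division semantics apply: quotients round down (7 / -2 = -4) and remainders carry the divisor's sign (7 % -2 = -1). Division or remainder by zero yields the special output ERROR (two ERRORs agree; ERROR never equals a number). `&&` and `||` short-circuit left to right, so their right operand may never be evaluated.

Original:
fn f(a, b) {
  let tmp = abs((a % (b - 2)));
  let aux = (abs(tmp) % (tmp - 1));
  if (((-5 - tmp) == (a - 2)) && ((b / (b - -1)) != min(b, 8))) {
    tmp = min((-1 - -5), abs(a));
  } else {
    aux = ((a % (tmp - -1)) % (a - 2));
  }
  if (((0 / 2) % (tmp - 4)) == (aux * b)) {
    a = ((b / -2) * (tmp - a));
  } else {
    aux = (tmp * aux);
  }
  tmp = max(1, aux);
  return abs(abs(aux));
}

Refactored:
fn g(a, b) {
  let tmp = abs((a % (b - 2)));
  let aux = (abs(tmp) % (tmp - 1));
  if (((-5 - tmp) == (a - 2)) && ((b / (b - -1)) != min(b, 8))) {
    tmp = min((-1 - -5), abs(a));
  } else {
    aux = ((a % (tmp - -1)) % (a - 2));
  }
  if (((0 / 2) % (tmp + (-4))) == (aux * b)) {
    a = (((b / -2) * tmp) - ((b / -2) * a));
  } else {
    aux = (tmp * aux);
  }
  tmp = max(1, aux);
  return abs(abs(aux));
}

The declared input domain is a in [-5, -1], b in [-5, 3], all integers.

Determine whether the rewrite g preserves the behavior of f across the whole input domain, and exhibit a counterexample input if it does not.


Differences: arithmetic usage differs; also constant usage differs — yet all 45 inputs agree.
verdict: equivalent


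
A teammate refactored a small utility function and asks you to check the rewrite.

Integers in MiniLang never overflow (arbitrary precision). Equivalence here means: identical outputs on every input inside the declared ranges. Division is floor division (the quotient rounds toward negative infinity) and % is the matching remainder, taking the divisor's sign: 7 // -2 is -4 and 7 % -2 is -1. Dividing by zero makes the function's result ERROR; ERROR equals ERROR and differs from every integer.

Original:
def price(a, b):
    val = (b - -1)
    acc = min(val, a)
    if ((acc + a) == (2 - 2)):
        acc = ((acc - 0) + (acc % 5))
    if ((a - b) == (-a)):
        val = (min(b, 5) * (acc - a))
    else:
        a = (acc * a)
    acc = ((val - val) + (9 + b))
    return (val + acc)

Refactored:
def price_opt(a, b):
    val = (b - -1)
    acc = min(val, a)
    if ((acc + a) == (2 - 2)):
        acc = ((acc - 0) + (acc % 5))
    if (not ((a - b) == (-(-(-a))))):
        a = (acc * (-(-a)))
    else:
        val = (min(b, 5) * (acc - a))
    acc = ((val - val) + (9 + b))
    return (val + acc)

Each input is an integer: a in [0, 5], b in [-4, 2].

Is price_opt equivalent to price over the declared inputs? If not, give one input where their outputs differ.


Equivalent — the differences include boolean connective usage differs, yet no declared input distinguishes the two.
As a probe, take a=5, b=-4: price runs val := -3 | acc := -3 | ((acc + a) == (2 - 2)): false | ((a - b) == (-a)): false | a := -15 | acc := 5 | result 2; price_opt runs val := -3 | acc := -3 | ((acc + a) == (2 - 2)): false | (not ((a - b) == (-(-(-a))))): true | a := -15 | acc := 5 | result 2; both end at 2.
An exhaustive pass over the 42 declared inputs shows identical outputs.
verdict: equivalent


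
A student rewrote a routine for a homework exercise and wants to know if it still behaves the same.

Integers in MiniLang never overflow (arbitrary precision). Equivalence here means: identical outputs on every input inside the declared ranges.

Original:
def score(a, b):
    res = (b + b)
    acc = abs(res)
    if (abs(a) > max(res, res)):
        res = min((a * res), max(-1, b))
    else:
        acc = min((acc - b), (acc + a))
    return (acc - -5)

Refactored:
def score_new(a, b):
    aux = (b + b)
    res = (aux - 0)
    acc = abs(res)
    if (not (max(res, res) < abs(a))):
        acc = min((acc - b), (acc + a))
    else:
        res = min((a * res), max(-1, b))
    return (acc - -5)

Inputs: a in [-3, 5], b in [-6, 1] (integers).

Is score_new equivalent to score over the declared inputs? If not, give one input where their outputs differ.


The two are interchangeable: arithmetic usage differs, plus statement counts differ, plus comparison usage differs, plus boolean connective usage differs, plus constant usage differs, plus local variable names differ, and every declared input agrees.
Spot check at a=4, b=1 — score: res := 2 | acc := 2 | (abs(a) > max(res, res)): true | res := 1 | result 7. score_new: aux := 2 | res := 2 | acc := 2 | (not (max(res, res) < abs(a))): false | res := 1 | result 7. Both give 7.
An exhaustive pass over the 72 declared inputs shows identical outputs.
verdict: equivalent


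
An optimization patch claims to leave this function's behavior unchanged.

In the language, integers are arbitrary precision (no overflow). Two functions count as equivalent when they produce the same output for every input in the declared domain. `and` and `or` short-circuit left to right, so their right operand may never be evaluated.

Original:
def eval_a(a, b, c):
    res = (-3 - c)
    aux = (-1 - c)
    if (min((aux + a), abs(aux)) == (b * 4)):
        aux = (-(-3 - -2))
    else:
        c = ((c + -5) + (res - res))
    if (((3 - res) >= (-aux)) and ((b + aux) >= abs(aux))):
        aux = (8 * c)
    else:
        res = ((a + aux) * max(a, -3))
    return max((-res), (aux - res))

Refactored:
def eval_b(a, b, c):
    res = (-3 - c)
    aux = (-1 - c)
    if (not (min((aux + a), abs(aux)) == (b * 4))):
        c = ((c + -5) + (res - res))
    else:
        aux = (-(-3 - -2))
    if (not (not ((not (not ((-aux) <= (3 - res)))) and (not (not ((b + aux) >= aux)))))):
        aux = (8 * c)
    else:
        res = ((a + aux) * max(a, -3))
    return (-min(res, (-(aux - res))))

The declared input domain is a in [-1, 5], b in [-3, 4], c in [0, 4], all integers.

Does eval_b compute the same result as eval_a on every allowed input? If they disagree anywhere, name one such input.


Consider the input a=-1, b=0, c=0.
eval_a: res=-3, then aux=-1, then (min((aux + a), abs(aux)) == (b * 4)) is false, then c=-5, then (((3 - res) >= (-aux)) and ((b + aux) >= abs(aux))) is false, then res=2, then returns -2
eval_b: res=-3, then aux=-1, then (not (min((aux + a), abs(aux)) == (b * 4))) is true, then c=-5, then (not (not ((not (not ((-aux) <= (3 - res)))) and (not (not ((b + aux) >= aux)))))) is true, then aux=-40, then returns 3
-2 != 3, so the rewrite changes behavior.
verdict: not equivalent; witness: a=-1, b=0, c=0


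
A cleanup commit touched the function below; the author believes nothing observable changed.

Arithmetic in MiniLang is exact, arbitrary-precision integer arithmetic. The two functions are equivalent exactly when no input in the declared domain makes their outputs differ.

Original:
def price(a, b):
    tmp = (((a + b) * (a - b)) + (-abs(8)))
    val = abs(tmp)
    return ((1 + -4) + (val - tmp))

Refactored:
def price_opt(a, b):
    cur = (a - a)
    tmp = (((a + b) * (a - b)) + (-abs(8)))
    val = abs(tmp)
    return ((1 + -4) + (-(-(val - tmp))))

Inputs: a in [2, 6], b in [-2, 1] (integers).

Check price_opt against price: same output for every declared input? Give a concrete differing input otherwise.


The two versions differ — the changes include arithmetic usage differs, statement counts differ, local variable names differ.
Spot check at a=5, b=-2 — price: tmp=13, then val=13, then returns -3. price_opt: cur=0, then tmp=13, then val=13, then returns -3. Both give -3.
Sweeping the whole domain (20 inputs) finds no disagreement.
verdict: equivalent
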